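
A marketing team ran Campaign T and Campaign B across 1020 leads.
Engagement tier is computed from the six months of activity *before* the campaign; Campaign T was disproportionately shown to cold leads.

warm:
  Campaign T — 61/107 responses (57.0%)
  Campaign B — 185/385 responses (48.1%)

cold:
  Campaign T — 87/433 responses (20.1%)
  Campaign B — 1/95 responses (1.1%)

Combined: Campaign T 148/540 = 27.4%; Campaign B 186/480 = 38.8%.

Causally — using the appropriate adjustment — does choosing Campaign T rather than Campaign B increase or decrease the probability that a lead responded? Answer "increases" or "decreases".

Nothing the campaign does changes engagement tier; the imbalance is an allocation artefact. With engagement tier also predicting the outcome, the pooled figure is confounded, and the within-stratum comparison is the causal one.
Within each level — warm: 57.0% vs 48.1%; cold: 20.1% vs 1.1% — Campaign T is higher every time.

increases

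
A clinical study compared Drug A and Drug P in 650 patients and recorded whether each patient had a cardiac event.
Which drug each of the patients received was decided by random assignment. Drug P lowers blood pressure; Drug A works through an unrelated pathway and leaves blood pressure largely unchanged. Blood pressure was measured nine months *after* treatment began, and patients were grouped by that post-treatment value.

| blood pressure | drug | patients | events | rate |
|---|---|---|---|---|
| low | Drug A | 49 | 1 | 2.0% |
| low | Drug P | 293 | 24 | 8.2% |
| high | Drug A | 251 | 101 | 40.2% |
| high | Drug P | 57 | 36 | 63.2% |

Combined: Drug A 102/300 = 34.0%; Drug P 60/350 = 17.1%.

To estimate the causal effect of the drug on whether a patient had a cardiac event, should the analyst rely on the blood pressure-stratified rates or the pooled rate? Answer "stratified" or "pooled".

The stratified and pooled comparisons disagree (Drug A wins within each blood pressure; Drug P wins overall), so the answer turns on the causal role of blood pressure.
Blood pressure lies on the pathway drug → blood pressure → outcome, so adjusting for it blocks the indirect effect. For the total causal effect of drug, use the unadjusted pooled rates.
Pooled: Drug A 34.0% vs Drug P 17.1%; Drug P is lower overall.

pooled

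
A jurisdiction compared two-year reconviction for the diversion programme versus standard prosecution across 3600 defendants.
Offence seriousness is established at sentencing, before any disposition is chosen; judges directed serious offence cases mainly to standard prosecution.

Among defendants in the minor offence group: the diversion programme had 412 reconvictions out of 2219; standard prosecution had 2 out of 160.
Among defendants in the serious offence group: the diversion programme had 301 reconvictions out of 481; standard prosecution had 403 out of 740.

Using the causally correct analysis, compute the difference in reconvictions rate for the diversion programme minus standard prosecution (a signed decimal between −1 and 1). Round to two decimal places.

+0.14

The imbalance in offence seriousness arose from how defendants were allocated, not from anything the disposition did; and offence seriousness independently affects the outcome. The pooled gap is confounded — condition on offence seriousness.
Adjusting over the population distribution of offence seriousness: 0.661·(0.186−0.013) + 0.339·(0.626−0.545) = +0.142.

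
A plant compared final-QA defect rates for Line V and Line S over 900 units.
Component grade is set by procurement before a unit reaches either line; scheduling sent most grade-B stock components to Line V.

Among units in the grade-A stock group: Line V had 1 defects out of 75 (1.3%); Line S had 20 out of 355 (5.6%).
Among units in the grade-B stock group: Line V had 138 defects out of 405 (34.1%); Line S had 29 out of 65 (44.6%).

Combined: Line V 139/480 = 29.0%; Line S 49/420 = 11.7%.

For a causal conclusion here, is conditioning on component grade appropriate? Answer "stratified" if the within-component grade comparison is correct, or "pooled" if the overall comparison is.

stratified

Line V is lower inside every component grade stratum but Line S is lower in aggregate. Whether to stratify depends on how component grade relates to the line.
Since component grade is a pre-existing factor (not a product of the line) and it affects the outcome on its own, it is a confounder. The stratified rates, not the pooled rate, identify the causal effect.
Within each level — grade-A stock: 1.3% vs 5.6%; grade-B stock: 34.1% vs 44.6% — Line V is lower every time.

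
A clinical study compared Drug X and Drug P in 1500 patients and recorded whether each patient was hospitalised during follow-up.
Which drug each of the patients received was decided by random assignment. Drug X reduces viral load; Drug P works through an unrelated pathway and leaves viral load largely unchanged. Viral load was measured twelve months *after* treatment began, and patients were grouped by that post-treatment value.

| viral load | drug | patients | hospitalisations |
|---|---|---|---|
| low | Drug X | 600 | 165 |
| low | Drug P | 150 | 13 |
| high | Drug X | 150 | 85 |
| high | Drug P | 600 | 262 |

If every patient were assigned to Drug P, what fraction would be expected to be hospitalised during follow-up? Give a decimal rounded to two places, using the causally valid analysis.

The stratified and pooled comparisons disagree (Drug P wins within each viral load; Drug X wins overall), so the answer turns on the causal role of viral load.
Viral load is recorded after the drug and is itself shifted by it — it sits on the causal path from drug to outcome. Conditioning on a mediator would strip out part of the effect we want; the pooled comparison gives the total causal effect.
So P(outcome | do(Drug P)) is just the pooled rate for Drug P: 275/750 = 0.367.

0.37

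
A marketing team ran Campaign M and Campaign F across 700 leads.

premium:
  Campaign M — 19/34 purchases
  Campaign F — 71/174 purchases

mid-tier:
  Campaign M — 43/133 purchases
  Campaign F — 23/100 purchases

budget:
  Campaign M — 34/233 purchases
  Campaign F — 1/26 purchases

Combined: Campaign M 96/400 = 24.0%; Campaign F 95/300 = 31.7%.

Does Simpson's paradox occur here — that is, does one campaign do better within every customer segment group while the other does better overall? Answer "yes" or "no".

yes

Within each customer segment level (premium 55.9% vs 40.8%; mid-tier 32.3% vs 23.0%; budget 14.6% vs 3.8%), Campaign M has the higher rate every time. Pooled: 24.0% vs 31.7% — Campaign F has the higher rate overall. The two comparisons disagree.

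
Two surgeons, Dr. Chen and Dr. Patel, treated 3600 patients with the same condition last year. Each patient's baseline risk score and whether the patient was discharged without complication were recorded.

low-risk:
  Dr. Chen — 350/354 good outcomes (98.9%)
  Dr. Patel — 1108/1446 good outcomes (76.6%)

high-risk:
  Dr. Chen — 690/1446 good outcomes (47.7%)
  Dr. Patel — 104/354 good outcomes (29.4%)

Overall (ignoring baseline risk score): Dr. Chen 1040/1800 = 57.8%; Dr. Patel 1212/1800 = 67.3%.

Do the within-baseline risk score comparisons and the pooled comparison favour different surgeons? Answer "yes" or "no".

yes

Within each baseline risk score level (low-risk 98.9% vs 76.6%; high-risk 47.7% vs 29.4%), Dr. Chen has the higher rate every time. Pooled: 57.8% vs 67.3% — Dr. Patel has the higher rate overall. The two comparisons disagree.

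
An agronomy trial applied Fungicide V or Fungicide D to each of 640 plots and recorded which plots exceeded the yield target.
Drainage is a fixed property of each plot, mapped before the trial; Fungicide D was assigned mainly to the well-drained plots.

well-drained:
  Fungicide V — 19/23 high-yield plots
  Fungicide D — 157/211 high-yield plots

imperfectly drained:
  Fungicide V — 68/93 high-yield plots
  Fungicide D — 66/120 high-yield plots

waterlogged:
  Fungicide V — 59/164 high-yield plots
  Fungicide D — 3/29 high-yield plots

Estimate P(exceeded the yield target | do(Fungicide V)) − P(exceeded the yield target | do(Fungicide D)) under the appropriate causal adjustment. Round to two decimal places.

Fungicide V is higher inside every field drainage stratum but Fungicide D is higher in aggregate. Whether to stratify depends on how field drainage relates to the fungicide.
Here field drainage is a common cause — it drives both which fungicide a case falls under and the outcome. The crude comparison mixes populations; the stratum-specific rates are the causally relevant ones.
Adjusting over the population distribution of field drainage: 0.366·(0.826−0.744) + 0.333·(0.731−0.550) + 0.302·(0.360−0.103) = +0.168.

+0.17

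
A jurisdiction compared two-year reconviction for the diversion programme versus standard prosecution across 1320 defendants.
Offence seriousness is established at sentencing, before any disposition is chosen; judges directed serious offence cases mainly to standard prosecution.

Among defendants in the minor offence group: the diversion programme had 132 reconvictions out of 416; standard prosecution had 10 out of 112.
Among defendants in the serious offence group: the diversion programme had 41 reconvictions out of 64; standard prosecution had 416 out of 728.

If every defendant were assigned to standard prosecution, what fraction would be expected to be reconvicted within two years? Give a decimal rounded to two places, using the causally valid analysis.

Within every offence seriousness level standard prosecution has the lower rate, yet pooled the diversion programme does — Simpson's reversal.
Here offence seriousness is a common cause — it drives both which disposition a case falls under and the outcome. The crude comparison mixes populations; the stratum-specific rates are the causally relevant ones.
Standardising standard prosecution to the population offence seriousness mix: 0.400·10/112 + 0.600·416/728 = 0.379.

0.38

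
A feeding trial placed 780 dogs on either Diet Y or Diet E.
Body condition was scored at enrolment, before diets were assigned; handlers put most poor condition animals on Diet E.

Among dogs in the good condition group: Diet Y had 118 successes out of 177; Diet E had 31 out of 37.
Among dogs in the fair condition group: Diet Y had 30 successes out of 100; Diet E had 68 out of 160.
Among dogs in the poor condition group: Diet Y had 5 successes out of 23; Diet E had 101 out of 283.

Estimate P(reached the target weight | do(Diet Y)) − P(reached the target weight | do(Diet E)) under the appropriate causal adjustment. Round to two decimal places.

-0.14

Starting body condition is set before the diet has any effect — it is not caused by the diet — and it independently drives the outcome. That makes it a confounder, so the causal comparison is within starting body condition levels.
Adjusting over the population distribution of starting body condition: 0.274·(0.667−0.838) + 0.333·(0.300−0.425) + 0.392·(0.217−0.357) = -0.143.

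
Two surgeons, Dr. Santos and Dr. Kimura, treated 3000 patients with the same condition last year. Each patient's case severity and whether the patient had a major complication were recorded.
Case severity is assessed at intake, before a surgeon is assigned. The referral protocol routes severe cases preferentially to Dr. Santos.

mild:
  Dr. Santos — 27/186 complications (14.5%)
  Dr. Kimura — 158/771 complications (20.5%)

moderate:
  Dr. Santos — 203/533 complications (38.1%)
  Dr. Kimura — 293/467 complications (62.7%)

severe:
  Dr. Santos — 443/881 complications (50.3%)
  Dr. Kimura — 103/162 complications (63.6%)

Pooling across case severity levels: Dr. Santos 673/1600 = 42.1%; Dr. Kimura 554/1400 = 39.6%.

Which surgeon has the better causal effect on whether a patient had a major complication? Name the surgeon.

Within every case severity level Dr. Santos has the lower rate, yet pooled Dr. Kimura does — Simpson's reversal.
The imbalance in case severity arose from how patients were allocated, not from anything the surgeon did; and case severity independently affects the outcome. The pooled gap is confounded — condition on case severity.
Within each level — mild: 14.5% vs 20.5%; moderate: 38.1% vs 62.7%; severe: 50.3% vs 63.6% — Dr. Santos is lower every time.

Dr. Santos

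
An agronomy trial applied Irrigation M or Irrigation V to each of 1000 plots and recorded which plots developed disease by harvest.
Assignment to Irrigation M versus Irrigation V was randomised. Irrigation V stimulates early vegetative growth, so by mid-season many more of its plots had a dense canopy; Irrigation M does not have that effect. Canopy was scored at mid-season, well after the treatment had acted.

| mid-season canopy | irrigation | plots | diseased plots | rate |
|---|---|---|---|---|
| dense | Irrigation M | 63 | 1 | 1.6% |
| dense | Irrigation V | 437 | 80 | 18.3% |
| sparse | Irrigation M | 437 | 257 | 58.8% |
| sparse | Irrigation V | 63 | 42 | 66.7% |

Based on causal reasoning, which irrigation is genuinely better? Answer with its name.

Irrigation V

Stratifying would compare irrigations among plots the irrigations themselves sorted into mid-season canopy groups — a form of selection on an intermediate. The unconditioned pooled rates give the total causal effect.
Pooled: Irrigation M 51.6% vs Irrigation V 24.4%; Irrigation V is lower overall.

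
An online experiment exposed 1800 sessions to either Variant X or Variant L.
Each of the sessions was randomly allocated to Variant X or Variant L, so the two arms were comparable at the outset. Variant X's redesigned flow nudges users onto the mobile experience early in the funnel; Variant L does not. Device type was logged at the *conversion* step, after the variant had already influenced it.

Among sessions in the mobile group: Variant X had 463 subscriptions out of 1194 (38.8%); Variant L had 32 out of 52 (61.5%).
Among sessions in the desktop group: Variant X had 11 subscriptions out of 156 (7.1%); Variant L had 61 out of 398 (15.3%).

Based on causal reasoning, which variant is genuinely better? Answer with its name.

Device type lies on the pathway variant → device type → outcome, so adjusting for it blocks the indirect effect. For the total causal effect of variant, use the unadjusted pooled rates.
Pooled: Variant X 35.1% vs Variant L 20.7%; Variant X is higher overall.

Variant X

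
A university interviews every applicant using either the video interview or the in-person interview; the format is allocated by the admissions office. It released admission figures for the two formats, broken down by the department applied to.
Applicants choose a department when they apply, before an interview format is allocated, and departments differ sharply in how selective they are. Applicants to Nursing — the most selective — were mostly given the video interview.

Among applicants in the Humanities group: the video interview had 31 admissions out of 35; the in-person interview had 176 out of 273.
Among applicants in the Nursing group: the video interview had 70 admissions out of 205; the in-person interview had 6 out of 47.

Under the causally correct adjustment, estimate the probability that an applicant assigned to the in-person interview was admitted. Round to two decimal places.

0.41

Here department is a common cause — it drives both which interview format a case falls under and the outcome. The crude comparison mixes populations; the stratum-specific rates are the causally relevant ones.
Standardising the in-person interview to the population department mix: 0.550·176/273 + 0.450·6/47 = 0.412.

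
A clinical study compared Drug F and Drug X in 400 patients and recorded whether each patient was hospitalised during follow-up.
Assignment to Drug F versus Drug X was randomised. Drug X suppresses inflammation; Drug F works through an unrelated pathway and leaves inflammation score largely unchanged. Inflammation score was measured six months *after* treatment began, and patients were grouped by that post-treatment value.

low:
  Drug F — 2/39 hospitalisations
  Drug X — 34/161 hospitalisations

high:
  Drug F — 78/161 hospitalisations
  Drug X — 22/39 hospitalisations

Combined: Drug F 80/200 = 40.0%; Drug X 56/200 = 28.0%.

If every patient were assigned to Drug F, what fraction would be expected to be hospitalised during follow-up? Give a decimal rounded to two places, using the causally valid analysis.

0.40

Inflammation score is downstream of the drug. One should not condition on a consequence of treatment, so the overall rates are the right comparison.
So P(outcome | do(Drug F)) is just the pooled rate for Drug F: 80/200 = 0.400.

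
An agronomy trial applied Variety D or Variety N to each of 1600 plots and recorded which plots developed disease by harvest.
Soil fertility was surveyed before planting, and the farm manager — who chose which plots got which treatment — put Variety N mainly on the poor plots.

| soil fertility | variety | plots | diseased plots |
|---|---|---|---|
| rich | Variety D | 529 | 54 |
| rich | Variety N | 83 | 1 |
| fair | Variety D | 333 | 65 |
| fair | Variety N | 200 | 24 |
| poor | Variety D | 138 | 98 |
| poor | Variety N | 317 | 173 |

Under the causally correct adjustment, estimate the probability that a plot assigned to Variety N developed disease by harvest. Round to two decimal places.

0.20

Here soil fertility is a common cause — it drives both which variety a case falls under and the outcome. The crude comparison mixes populations; the stratum-specific rates are the causally relevant ones.
Standardising Variety N to the population soil fertility mix: 0.383·1/83 + 0.333·24/200 + 0.284·173/317 = 0.200.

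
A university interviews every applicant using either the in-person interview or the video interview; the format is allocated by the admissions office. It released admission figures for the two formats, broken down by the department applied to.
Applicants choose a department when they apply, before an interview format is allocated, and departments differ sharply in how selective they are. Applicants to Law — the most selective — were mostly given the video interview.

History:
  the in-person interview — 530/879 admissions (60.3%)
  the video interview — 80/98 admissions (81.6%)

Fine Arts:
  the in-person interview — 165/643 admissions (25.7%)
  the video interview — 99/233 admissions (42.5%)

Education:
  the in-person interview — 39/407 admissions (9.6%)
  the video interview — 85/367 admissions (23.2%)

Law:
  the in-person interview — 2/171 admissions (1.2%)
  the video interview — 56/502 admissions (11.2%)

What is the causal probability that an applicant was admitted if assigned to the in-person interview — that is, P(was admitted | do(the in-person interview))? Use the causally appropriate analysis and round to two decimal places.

The department-specific comparison favours the video interview throughout, but the pooled figures favour the in-person interview. The question is whether to condition on department.
Department is set before the interview format has any effect — it is not caused by the interview format — and it independently drives the outcome. That makes it a confounder, so the causal comparison is within department levels.
Standardising the in-person interview to the population department mix: 0.296·530/879 + 0.265·165/643 + 0.235·39/407 + 0.204·2/171 = 0.271.

0.27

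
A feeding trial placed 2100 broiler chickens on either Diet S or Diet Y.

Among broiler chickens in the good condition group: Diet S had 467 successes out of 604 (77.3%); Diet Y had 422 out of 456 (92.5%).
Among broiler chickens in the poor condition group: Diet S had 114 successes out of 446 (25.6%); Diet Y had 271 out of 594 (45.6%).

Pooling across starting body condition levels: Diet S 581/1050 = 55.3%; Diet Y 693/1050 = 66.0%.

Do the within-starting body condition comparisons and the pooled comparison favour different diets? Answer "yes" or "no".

Within each starting body condition level (good condition 77.3% vs 92.5%; poor condition 25.6% vs 45.6%), Diet Y has the higher rate every time. Pooled: 55.3% vs 66.0% — Diet Y has the higher rate overall. They agree.

no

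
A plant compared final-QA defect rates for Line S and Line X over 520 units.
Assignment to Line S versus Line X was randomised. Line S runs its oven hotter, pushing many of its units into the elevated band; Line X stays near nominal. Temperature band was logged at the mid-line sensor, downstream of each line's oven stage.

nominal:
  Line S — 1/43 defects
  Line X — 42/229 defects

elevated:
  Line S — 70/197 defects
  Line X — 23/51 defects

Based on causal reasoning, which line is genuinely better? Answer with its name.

Line X

Line S is lower inside every in-process temperature band stratum but Line X is lower in aggregate. Whether to stratify depends on how in-process temperature band relates to the line.
In-process temperature band here is a post-treatment variable shaped by the line; conditioning on it would introduce bias rather than remove it. The overall comparison is the causal one.
Pooled: Line S 29.6% vs Line X 23.2%; Line X is lower overall.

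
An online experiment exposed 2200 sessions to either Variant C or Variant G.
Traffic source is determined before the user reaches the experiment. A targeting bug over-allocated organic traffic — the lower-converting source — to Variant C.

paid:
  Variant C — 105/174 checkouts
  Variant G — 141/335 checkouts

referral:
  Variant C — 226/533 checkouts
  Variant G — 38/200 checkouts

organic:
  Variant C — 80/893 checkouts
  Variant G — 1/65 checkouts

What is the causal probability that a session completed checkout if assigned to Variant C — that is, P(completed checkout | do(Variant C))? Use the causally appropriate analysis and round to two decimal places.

0.32

Since traffic source is a pre-existing factor (not a product of the variant) and it affects the outcome on its own, it is a confounder. The stratified rates, not the pooled rate, identify the causal effect.
Standardising Variant C to the population traffic source mix: 0.231·105/174 + 0.333·226/533 + 0.435·80/893 = 0.320.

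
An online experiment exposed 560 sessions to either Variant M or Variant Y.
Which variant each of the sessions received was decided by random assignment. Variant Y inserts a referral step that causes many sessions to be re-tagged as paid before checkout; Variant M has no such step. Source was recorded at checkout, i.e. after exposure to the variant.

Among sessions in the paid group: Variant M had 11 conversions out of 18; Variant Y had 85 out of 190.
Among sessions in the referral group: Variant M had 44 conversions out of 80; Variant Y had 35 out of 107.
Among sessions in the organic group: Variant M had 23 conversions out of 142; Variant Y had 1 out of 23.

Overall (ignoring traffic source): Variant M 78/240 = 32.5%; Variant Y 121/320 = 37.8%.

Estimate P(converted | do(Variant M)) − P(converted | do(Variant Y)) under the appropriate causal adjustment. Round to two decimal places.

-0.05

Traffic source lies on the pathway variant → traffic source → outcome, so adjusting for it blocks the indirect effect. For the total causal effect of variant, use the unadjusted pooled rates.
The causal difference is the pooled difference: 0.325 − 0.378 = -0.053.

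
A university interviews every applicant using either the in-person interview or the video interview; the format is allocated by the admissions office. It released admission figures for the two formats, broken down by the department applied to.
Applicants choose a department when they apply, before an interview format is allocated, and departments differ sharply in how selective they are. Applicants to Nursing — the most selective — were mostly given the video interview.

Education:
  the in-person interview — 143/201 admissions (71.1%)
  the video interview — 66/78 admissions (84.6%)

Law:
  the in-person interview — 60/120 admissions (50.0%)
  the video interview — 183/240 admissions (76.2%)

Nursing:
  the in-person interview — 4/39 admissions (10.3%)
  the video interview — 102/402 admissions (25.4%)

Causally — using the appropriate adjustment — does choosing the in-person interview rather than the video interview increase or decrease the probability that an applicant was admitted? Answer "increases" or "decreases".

decreases

Within every department level the video interview has the higher rate, yet pooled the in-person interview does — Simpson's reversal.
Department is set before the interview format has any effect — it is not caused by the interview format — and it independently drives the outcome. That makes it a confounder, so the causal comparison is within department levels.
Within each level — Education: 71.1% vs 84.6%; Law: 50.0% vs 76.2%; Nursing: 10.3% vs 25.4% — the video interview is higher every time.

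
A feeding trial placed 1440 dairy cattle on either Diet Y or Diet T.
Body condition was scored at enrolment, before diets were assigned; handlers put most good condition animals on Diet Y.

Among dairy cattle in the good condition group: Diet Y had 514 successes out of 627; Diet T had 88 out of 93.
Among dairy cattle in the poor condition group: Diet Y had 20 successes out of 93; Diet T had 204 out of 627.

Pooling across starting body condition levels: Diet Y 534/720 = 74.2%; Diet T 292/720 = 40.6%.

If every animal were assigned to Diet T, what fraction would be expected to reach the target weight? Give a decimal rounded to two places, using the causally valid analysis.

Within every starting body condition level Diet T has the higher rate, yet pooled Diet Y does — Simpson's reversal.
Starting body condition satisfies the back-door criterion: it is not a descendant of the diet, and it blocks the spurious path from diet to outcome. Adjusting for it (i.e., using the within-starting body condition rates) gives the causal effect.
Standardising Diet T to the population starting body condition mix: 0.500·88/93 + 0.500·204/627 = 0.636.

0.64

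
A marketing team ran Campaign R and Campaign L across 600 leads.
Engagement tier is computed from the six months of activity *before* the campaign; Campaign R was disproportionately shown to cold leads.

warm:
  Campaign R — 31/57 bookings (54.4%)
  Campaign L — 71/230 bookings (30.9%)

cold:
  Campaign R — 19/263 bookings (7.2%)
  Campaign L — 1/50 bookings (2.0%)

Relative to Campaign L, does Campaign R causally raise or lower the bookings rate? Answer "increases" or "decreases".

Within every engagement tier level Campaign R has the higher rate, yet pooled Campaign L does — Simpson's reversal.
The imbalance in engagement tier arose from how leads were allocated, not from anything the campaign did; and engagement tier independently affects the outcome. The pooled gap is confounded — condition on engagement tier.
Within each level — warm: 54.4% vs 30.9%; cold: 7.2% vs 2.0% — Campaign R is higher every time.

increases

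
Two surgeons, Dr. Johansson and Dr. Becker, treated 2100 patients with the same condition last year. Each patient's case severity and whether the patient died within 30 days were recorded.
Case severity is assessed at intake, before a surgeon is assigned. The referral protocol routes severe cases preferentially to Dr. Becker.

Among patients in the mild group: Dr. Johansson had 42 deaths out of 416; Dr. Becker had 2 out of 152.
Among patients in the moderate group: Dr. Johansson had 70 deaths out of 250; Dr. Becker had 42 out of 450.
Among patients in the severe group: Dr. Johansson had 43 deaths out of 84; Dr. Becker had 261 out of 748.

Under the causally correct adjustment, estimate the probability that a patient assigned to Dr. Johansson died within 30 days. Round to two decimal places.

Within every case severity level Dr. Becker has the lower rate, yet pooled Dr. Johansson does — Simpson's reversal.
Case severity satisfies the back-door criterion: it is not a descendant of the surgeon, and it blocks the spurious path from surgeon to outcome. Adjusting for it (i.e., using the within-case severity rates) gives the causal effect.
Standardising Dr. Johansson to the population case severity mix: 0.270·42/416 + 0.333·70/250 + 0.396·43/84 = 0.323.

0.32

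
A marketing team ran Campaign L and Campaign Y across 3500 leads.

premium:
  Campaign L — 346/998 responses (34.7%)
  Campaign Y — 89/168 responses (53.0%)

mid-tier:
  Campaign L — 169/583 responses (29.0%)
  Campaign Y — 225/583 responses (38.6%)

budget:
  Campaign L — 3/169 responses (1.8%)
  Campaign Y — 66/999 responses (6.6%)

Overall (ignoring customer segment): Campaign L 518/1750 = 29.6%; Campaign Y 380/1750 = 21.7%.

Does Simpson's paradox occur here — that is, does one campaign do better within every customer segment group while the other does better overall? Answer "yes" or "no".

yes

Within each customer segment level (premium 34.7% vs 53.0%; mid-tier 29.0% vs 38.6%; budget 1.8% vs 6.6%), Campaign Y has the higher rate every time. Pooled: 29.6% vs 21.7% — Campaign L has the higher rate overall. The two comparisons disagree.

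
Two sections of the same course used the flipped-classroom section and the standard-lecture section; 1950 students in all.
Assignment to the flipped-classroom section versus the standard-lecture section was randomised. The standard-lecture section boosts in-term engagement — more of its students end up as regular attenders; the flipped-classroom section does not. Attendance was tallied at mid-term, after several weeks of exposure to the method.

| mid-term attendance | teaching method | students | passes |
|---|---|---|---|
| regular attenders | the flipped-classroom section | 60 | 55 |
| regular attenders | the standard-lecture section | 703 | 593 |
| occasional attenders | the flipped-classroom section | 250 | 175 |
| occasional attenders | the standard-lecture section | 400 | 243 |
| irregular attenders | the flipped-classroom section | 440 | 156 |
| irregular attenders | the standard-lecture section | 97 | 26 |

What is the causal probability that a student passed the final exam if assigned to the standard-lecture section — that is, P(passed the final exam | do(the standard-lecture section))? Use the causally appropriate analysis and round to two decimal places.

0.72

Because the teaching method influences mid-term attendance, mid-term attendance is a post-treatment mediator, not a confounder. Stratifying on it would bias the estimate; the causal effect is the crude pooled difference.
So P(outcome | do(the standard-lecture section)) is just the pooled rate for the standard-lecture section: 862/1200 = 0.718.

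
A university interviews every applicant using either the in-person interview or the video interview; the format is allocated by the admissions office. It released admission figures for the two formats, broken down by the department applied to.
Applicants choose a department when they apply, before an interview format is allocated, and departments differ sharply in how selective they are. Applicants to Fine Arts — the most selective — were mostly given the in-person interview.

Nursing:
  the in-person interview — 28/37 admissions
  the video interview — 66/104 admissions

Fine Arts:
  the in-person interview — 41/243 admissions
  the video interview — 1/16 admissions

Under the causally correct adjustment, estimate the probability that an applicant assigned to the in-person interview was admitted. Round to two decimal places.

0.38

The stratified and pooled comparisons disagree (the in-person interview wins within each department; the video interview wins overall), so the answer turns on the causal role of department.
Department is set before the interview format has any effect — it is not caused by the interview format — and it independently drives the outcome. That makes it a confounder, so the causal comparison is within department levels.
Standardising the in-person interview to the population department mix: 0.352·28/37 + 0.647·41/243 = 0.376.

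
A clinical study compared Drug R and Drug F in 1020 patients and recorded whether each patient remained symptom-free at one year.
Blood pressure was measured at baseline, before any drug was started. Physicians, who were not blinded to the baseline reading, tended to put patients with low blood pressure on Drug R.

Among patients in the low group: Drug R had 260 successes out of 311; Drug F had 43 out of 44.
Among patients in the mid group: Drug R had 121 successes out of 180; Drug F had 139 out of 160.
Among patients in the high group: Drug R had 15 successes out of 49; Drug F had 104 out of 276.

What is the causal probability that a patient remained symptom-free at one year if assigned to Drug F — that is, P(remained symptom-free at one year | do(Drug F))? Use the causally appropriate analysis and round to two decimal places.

Drug F is higher inside every blood pressure stratum but Drug R is higher in aggregate. Whether to stratify depends on how blood pressure relates to the drug.
Blood pressure differs across drugs for reasons unrelated to any effect of the drug itself, and it separately predicts the outcome — a classic confounder. We must compare within blood pressure levels.
Standardising Drug F to the population blood pressure mix: 0.348·43/44 + 0.333·139/160 + 0.319·104/276 = 0.750.

0.75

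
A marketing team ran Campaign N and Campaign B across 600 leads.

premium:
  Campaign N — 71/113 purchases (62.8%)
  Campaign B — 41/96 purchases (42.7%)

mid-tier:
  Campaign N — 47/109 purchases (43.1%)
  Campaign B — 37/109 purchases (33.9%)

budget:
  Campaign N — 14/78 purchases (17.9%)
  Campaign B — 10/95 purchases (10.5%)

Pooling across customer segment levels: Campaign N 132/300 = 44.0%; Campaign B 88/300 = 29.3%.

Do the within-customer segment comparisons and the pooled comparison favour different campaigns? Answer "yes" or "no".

Within each customer segment level (premium 62.8% vs 42.7%; mid-tier 43.1% vs 33.9%; budget 17.9% vs 10.5%), Campaign N has the higher rate every time. Pooled: 44.0% vs 29.3% — Campaign N has the higher rate overall. They agree.

no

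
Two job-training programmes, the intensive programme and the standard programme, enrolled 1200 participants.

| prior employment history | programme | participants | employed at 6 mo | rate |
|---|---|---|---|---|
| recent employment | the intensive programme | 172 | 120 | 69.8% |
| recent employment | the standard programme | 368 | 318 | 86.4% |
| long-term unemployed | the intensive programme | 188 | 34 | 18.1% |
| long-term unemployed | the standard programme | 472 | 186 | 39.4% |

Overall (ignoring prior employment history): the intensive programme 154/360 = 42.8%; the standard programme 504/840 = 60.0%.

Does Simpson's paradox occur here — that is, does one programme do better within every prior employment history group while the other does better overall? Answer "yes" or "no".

Within each prior employment history level (recent employment 69.8% vs 86.4%; long-term unemployed 18.1% vs 39.4%), the standard programme has the higher rate every time. Pooled: 42.8% vs 60.0% — the standard programme has the higher rate overall. They agree.

no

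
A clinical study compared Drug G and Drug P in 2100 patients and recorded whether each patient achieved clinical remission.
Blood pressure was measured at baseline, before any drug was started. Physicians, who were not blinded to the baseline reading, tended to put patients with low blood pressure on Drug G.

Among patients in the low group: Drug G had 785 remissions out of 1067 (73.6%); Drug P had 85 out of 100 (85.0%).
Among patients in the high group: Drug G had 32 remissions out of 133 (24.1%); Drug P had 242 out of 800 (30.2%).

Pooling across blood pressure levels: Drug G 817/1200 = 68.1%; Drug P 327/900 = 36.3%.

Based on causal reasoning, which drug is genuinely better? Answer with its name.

Drug P

Blood pressure is set before the drug has any effect — it is not caused by the drug — and it independently drives the outcome. That makes it a confounder, so the causal comparison is within blood pressure levels.
Within each level — low: 73.6% vs 85.0%; high: 24.1% vs 30.2% — Drug P is higher every time.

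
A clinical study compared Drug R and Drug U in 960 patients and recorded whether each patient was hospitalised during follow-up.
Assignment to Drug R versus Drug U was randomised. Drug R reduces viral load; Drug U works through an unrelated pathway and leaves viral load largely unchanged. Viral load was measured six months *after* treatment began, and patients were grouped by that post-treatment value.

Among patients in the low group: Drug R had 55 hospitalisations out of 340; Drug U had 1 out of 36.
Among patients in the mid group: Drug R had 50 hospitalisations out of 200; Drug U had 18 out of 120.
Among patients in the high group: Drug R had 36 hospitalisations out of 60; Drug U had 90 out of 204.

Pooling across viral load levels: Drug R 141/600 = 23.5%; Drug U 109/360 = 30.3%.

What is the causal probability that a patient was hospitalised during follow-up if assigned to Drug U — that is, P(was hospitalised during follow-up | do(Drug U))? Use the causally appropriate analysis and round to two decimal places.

Viral load lies on the pathway drug → viral load → outcome, so adjusting for it blocks the indirect effect. For the total causal effect of drug, use the unadjusted pooled rates.
So P(outcome | do(Drug U)) is just the pooled rate for Drug U: 109/360 = 0.303.

0.30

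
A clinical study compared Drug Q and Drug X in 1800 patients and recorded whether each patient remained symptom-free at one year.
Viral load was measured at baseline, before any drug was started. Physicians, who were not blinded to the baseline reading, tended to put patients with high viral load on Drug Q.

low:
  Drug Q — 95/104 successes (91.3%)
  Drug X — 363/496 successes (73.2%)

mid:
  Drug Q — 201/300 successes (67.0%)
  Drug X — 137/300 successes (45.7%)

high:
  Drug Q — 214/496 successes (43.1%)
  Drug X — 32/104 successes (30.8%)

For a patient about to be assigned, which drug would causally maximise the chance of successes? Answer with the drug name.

Drug Q is higher inside every viral load stratum but Drug X is higher in aggregate. Whether to stratify depends on how viral load relates to the drug.
Nothing the drug does changes viral load; the imbalance is an allocation artefact. With viral load also predicting the outcome, the pooled figure is confounded, and the within-stratum comparison is the causal one.
Within each level — low: 91.3% vs 73.2%; mid: 67.0% vs 45.7%; high: 43.1% vs 30.8% — Drug Q is higher every time.

Drug Q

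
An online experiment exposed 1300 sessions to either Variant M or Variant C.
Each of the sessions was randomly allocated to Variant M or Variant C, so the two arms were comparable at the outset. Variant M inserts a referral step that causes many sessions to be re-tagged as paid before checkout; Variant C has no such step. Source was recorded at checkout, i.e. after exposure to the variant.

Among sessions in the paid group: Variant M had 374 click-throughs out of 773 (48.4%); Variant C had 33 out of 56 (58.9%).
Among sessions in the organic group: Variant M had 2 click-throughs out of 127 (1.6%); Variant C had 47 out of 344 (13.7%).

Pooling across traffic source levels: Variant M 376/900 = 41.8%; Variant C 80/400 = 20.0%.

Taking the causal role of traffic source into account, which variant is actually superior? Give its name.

Variant M

Within every traffic source level Variant C has the higher rate, yet pooled Variant M does — Simpson's reversal.
The distribution of traffic source is itself part of what the variant does — it is an intermediate outcome. Holding it fixed would remove that part of the effect; the total effect is the pooled difference.
Pooled: Variant M 41.8% vs Variant C 20.0%; Variant M is higher overall.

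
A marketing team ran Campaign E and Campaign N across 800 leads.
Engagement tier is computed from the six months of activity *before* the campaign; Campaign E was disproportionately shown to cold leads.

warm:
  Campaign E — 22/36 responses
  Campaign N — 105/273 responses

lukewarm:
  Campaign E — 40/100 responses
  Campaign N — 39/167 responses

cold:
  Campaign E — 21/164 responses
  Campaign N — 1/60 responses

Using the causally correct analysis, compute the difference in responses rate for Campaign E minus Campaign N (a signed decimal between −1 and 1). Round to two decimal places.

+0.17

Nothing the campaign does changes engagement tier; the imbalance is an allocation artefact. With engagement tier also predicting the outcome, the pooled figure is confounded, and the within-stratum comparison is the causal one.
Adjusting over the population distribution of engagement tier: 0.386·(0.611−0.385) + 0.334·(0.400−0.234) + 0.280·(0.128−0.017) = +0.174.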